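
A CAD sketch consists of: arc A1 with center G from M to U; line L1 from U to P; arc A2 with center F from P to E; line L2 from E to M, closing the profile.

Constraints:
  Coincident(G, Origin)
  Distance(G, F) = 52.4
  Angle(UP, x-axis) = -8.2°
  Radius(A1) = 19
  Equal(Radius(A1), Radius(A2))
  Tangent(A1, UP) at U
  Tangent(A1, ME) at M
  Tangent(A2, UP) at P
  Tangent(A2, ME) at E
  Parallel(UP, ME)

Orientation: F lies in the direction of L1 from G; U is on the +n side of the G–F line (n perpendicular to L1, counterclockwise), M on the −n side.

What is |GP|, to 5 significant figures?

55.738

Tangency of A1 to both parallel lines with radius 19.0 puts U and M at G ± 19.0·n: U = (2.7099, 18.806), M = (-2.7099, -18.806). Equal radii place P and E the same way about F: P = F + 19.0·n = (54.574, 11.332), E = F − 19.0·n = (49.154, -26.280). Then |GP| = |P − G| = 55.738.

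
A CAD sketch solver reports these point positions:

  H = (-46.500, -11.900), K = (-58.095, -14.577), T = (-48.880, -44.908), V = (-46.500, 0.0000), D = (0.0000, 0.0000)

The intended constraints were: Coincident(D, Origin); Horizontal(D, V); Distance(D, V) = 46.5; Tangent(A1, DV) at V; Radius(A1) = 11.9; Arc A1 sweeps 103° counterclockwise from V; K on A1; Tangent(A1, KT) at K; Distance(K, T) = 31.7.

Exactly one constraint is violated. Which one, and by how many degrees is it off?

Tangent(A1, KT) at K — off by 3.90°.

D = (0.00, 0.00) ✓; D.y = 0.00, V.y = 0.00 ✓; |DV| = 46.50 ✓; ∠(HV, VD) = 90.00° ✓; |HV| = 11.90 ✓; bearing(H→K) − bearing(H→V) = 103.0° ✓; |HK| = 11.90 ✓; ∠(HK, KT) = 86.10° ✗; |KT| = 31.70 ✓.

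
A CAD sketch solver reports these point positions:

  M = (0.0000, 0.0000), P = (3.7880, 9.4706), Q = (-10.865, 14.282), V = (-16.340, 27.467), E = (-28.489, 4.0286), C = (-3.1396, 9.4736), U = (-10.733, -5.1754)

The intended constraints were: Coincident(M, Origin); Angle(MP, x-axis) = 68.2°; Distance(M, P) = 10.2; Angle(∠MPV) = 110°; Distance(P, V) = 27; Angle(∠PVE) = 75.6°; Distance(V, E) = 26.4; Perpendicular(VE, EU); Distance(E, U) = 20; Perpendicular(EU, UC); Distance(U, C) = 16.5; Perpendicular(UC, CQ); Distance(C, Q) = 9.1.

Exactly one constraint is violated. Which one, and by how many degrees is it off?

Perpendicular(UC, CQ) — off by 4.50°.

M = (0.00, 0.00) ✓; MP at 68.20° ✓; |MP| = 10.20 ✓; ∠MPV = 110.0° ✓; |PV| = 27.00 ✓; ∠PVE = 75.60° ✓; |VE| = 26.40 ✓; ∠(VE, EU) = 90.00° ✓; |EU| = 20.00 ✓; ∠(EU, UC) = 90.00° ✓; |UC| = 16.50 ✓; ∠(UC, CQ) = 85.50° ✗; |CQ| = 9.100 ✓.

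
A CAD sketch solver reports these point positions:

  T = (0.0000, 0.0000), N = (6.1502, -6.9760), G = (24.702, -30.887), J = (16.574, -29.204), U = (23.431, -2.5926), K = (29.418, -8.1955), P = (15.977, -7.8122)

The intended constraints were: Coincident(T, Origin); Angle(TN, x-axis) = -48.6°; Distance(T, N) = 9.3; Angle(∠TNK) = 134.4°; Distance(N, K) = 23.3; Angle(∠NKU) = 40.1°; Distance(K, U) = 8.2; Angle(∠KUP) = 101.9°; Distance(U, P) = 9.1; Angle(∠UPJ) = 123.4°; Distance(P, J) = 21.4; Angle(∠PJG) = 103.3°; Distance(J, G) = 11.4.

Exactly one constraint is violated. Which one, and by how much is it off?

Distance(J, G) = 11.4 — off by 3.10.

T = (0.00, 0.00) ✓; TN at -48.60° ✓; |TN| = 9.300 ✓; ∠TNK = 134.4° ✓; |NK| = 23.30 ✓; ∠NKU = 40.10° ✓; |KU| = 8.200 ✓; ∠KUP = 101.9° ✓; |UP| = 9.100 ✓; ∠UPJ = 123.4° ✓; |PJ| = 21.40 ✓; ∠PJG = 103.3° ✓; |JG| = 8.300 ✗.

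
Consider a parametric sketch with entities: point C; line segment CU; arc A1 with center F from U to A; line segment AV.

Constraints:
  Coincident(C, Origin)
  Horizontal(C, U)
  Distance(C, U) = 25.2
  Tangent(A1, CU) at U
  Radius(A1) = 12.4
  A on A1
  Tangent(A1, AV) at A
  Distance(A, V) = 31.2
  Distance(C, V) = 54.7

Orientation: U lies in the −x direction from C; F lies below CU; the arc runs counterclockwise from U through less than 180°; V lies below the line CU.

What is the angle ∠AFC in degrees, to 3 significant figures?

167°

C is at the origin; CU is horizontal with |CU| = 25.2 and U on the −x side, so U = (-25.2, 0.00). A1 meets CU tangentially, so FU is at right angles to CU, so F = U + (0, -12.4) = (-25.2, -12.4). Since FA ⟂ AV (tangency), |FV| = √(12.4² + 31.2²) = 33.6 regardless of where A sits on A1. So V lies on both circle(C, 54.7) and circle(F, 33.6); the below-CU intersection is V = (-30.2, -45.6). A is the foot of the tangent from V: A = (-37.3, -15.2).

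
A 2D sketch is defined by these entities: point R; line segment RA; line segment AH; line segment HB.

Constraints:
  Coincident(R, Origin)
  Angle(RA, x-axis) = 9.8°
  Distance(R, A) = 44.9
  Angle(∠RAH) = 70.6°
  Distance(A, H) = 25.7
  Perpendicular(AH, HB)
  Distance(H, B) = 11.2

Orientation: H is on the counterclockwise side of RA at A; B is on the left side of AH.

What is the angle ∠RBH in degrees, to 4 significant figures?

160.9°

R is at the origin; RA runs at 9.8° with length 44.9, so A = 44.9·(cos 9.8°, sin 9.8°) = (44.24, 7.642). ∠RAH = 70.6°, so AH runs at 9.8° + (180° − 70.6°) = 119.2° from the x-axis; with |AH| = 25.7, H = A + 25.7·(cos 119.2°, sin 119.2°) = (31.71, 30.08). AH ⟂ HB; with |HB| = 11.2 on the left of AH, B = H + 11.2·(-0.8729, -0.4879) = (21.93, 24.61). Then cos ∠RBH = BR·BH / (|BR||BH|), giving 160.9°.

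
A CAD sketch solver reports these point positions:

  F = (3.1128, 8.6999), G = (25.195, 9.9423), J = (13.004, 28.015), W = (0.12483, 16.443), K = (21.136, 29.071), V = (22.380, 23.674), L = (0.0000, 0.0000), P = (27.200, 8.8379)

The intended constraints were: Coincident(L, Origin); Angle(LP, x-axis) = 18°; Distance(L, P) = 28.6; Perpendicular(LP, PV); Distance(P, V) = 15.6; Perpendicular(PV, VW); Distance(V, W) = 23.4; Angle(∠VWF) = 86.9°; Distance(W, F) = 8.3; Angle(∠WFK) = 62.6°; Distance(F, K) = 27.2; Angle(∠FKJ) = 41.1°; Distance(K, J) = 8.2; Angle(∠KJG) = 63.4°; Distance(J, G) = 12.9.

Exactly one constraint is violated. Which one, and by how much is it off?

Distance(J, G) = 12.9 — off by 8.90.

L = (0.00, 0.00) ✓; LP at 18.00° ✓; |LP| = 28.60 ✓; ∠(LP, PV) = 90.00° ✓; |PV| = 15.60 ✓; ∠(PV, VW) = 90.00° ✓; |VW| = 23.40 ✓; ∠VWF = 86.90° ✓; |WF| = 8.300 ✓; ∠WFK = 62.60° ✓; |FK| = 27.20 ✓; ∠FKJ = 41.10° ✓; |KJ| = 8.200 ✓; ∠KJG = 63.40° ✓; |JG| = 21.80 ✗.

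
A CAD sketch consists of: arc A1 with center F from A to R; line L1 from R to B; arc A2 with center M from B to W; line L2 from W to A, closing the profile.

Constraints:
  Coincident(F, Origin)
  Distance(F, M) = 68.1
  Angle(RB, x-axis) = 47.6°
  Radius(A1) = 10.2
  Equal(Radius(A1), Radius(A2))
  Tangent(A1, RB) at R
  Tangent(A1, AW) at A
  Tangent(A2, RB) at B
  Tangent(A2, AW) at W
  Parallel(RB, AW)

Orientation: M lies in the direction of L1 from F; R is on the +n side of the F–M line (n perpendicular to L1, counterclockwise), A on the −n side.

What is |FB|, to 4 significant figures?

68.86

Tangency of A1 to both parallel lines with radius 10.2 puts R and A at F ± 10.2·n: R = (-7.532, 6.878), A = (7.532, -6.878). Equal radii place B and W the same way about M: B = M + 10.2·n = (38.39, 57.17), W = M − 10.2·n = (53.45, 43.41). Then |FB| = |B − F| = 68.86.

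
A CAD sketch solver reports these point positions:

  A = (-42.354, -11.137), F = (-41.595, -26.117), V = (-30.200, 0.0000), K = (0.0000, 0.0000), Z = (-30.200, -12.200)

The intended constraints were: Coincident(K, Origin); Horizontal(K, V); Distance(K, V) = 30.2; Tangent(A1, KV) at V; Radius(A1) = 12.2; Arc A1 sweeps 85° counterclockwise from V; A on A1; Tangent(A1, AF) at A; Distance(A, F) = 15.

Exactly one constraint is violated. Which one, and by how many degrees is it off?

Tangent(A1, AF) at A — off by 7.90°.

K = (0.00, 0.00) ✓; K.y = 0.00, V.y = 0.00 ✓; |KV| = 30.20 ✓; ∠(ZV, VK) = 90.00° ✓; |ZV| = 12.20 ✓; bearing(Z→A) − bearing(Z→V) = 85.00° ✓; |ZA| = 12.20 ✓; ∠(ZA, AF) = 82.10° ✗; |AF| = 15.00 ✓.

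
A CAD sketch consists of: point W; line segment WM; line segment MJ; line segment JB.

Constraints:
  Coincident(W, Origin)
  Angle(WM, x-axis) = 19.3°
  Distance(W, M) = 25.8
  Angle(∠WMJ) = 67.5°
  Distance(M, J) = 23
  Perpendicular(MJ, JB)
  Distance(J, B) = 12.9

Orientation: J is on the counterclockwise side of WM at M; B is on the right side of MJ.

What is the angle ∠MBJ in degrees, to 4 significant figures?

60.71°

∠WMJ = 67.5°, so MJ runs at 19.3° + (180° − 67.5°) = 131.8° from the x-axis; with |MJ| = 23.0, J = M + 23.0·(cos 131.8°, sin 131.8°) = (9.020, 25.67). MJ ⟂ JB; with |JB| = 12.9 on the right of MJ, B = J + 12.9·(0.7455, 0.6665) = (18.64, 34.27). Then cos ∠MBJ = BM·BJ / (|BM||BJ|), giving 60.71°.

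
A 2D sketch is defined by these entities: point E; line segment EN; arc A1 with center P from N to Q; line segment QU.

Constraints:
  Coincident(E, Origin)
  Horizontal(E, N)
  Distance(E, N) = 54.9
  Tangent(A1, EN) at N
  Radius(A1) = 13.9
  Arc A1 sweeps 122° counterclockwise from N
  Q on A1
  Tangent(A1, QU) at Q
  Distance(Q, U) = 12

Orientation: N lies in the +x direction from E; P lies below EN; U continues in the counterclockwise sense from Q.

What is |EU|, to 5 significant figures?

58.618

On A1, N sits at bearing 90° from P; a 122° counterclockwise sweep puts Q at bearing 212°, so Q = P + 13.9·(cos 212°, sin 212°) = (43.112, -21.266). Tangency of A1 to QU means the radius PQ is perpendicular to QU, so QU runs along (−sin 212°, cos 212°); with |QU| = 12.0, U = (49.471, -31.442). Then |EU| = |U − E| = 58.618.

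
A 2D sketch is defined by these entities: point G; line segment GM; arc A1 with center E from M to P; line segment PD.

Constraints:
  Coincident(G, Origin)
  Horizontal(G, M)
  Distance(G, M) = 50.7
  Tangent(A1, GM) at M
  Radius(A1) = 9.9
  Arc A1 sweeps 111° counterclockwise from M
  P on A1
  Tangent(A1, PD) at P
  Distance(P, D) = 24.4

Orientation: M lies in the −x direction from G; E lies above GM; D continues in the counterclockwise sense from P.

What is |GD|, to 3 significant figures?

61.9

G is at the origin; G and M share the same y with |GM| = 50.7 and M on the −x side, so M = (-50.7, 0.00). The tangent condition forces EM to be normal to GM, so E = M + (0, 9.9) = (-50.7, 9.90). On A1, M sits at bearing -90° from E; a 111° counterclockwise sweep puts P at bearing 21°, so P = E + 9.9·(cos 21°, sin 21°) = (-41.5, 13.4). Since A1 is tangent to PD there, EP ⟂ PD, so PD runs along (−sin 21°, cos 21°); with |PD| = 24.4, D = (-50.2, 36.2). Then |GD| = |D − G| = 61.9.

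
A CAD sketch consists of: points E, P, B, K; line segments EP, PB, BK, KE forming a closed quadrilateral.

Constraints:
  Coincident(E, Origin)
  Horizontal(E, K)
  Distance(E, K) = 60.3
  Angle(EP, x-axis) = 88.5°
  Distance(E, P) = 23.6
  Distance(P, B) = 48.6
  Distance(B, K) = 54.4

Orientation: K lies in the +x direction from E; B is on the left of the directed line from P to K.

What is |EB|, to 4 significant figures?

65.22

E is at the origin; E and K share the same y with |EK| = 60.3 and K in +x, so K = (60.3, 0). EP runs at 88.5° with |EP| = 23.6, so P = (0.6178, 23.59). B is determined by |PB| = 48.6 and |BK| = 54.4 together: it lies at the intersection of circle(P, 48.6) and circle(K, 54.4). With |PK| = 64.18, the foot of the radical line on PK is 27.43 from P and the perpendicular offset is √(48.6² − 27.43²) = 40.12. Taking the left-of-PK solution: B = (40.88, 50.81).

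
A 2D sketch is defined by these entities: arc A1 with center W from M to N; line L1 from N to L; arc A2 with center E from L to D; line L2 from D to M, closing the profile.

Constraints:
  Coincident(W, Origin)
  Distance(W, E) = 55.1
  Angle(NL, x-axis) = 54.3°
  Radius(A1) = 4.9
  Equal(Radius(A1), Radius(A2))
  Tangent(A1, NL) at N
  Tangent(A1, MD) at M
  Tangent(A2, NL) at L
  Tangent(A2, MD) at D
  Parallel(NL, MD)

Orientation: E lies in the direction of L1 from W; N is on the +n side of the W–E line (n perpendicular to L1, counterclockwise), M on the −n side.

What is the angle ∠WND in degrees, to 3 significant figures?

79.9°

Tangency of A1 to both parallel lines with radius 4.9 puts N and M at W ± 4.9·n: N = (-3.98, 2.86), M = (3.98, -2.86). Equal radii place L and D the same way about E: L = E + 4.9·n = (28.2, 47.6), D = E − 4.9·n = (36.1, 41.9). Then cos ∠WND = NW·ND / (|NW||ND|), giving 79.9°.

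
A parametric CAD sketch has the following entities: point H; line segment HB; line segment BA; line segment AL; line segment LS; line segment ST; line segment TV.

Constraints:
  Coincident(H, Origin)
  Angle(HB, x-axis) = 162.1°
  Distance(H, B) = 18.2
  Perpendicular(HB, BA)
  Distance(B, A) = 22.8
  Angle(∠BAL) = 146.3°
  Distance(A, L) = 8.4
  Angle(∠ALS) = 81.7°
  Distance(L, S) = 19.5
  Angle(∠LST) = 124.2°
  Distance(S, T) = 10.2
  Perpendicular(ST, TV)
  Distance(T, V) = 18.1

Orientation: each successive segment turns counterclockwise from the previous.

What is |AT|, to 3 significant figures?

24.0

H is at the origin; HB runs at 162.1° with length 18.2, so B = (-17.3, 5.59). HB is perpendicular to BA, so BA runs at -108°; with |BA| = 22.8, A = (-24.3, -16.1). ∠BAL = 146.3° gives AL at -74.2° from the x-axis; with |AL| = 8.4, L = (-22.0, -24.2). ∠ALS = 81.7° gives LS at 24.1° from the x-axis; with |LS| = 19.5, S = (-4.24, -16.2). ∠LST = 124.2° gives ST at 79.9° from the x-axis; with |ST| = 10.2, T = (-2.45, -6.18). Then |AT| = |T − A| = 24.0.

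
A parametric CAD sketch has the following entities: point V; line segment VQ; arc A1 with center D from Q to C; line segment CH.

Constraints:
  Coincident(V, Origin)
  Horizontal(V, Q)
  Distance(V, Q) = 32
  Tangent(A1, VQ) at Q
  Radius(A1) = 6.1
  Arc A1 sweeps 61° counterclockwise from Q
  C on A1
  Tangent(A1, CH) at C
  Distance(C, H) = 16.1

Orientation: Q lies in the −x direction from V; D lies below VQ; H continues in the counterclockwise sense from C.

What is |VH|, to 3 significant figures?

48.3

V is at the origin; V and Q share the same y with |VQ| = 32.0 and Q on the −x side, so Q = (-32.0, 0.00). A1 meets VQ tangentially, so DQ is at right angles to VQ, so D = Q + (0, -6.1) = (-32.0, -6.10). On A1, Q sits at bearing 90° from D; a 61° counterclockwise sweep puts C at bearing 151°, so C = D + 6.1·(cos 151°, sin 151°) = (-37.3, -3.14). A1 meets CH tangentially, so DC is at right angles to CH, so CH runs along (−sin 151°, cos 151°); with |CH| = 16.1, H = (-45.1, -17.2). Then |VH| = |H − V| = 48.3.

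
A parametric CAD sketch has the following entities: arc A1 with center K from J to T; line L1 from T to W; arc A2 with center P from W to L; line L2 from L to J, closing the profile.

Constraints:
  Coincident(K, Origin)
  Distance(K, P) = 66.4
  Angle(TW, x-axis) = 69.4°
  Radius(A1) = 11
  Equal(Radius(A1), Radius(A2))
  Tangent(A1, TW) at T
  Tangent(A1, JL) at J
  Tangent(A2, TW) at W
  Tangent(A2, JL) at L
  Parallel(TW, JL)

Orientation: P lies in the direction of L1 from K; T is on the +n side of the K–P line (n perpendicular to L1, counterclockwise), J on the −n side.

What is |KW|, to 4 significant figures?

67.30

The slot axis is L1's direction at 69.4°, so u = (cos 69.4°, sin 69.4°) = (0.3518, 0.9361) and n = (−sin 69.4°, cos 69.4°) = (-0.9361, 0.3518). K is at the origin and P lies 66.4 along u from K, so P = 66.4·u = (23.36, 62.15). Tangency of A1 to both parallel lines with radius 11.0 puts T and J at K ± 11.0·n: T = (-10.30, 3.870), J = (10.30, -3.870). Equal radii place W and L the same way about P: W = P + 11.0·n = (13.07, 66.02), L = P − 11.0·n = (33.66, 58.28). Then |KW| = |W − K| = 67.30.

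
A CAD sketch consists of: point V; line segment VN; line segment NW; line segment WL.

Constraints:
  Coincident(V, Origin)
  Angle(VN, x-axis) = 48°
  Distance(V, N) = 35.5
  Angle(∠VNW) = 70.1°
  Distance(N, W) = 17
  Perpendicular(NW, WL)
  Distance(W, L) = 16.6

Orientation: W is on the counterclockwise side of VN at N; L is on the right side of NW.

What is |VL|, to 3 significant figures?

50.2

V is at the origin; VN runs at 48.0° with length 35.5, so N = 35.5·(cos 48.0°, sin 48.0°) = (23.8, 26.4). ∠VNW = 70.1°, so NW runs at 48.0° + (180° − 70.1°) = 158° from the x-axis; with |NW| = 17.0, W = N + 17.0·(cos 158°, sin 158°) = (8.00, 32.8). The perpendicularity gives WL at right angles to NW; with |WL| = 16.6 on the right of NW, L = W + 16.6·(0.376, 0.927) = (14.2, 48.2). Then |VL| = |L − V| = 50.2.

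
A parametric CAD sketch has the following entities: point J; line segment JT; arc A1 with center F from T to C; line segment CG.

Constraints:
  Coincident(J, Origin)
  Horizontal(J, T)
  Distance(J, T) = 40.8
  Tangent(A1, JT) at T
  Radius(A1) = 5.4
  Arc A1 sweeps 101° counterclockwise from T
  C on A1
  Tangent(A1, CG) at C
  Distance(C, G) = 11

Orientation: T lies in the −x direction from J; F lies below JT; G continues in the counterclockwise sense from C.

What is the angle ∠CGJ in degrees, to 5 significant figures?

79.618°

J is at the origin; J and T share the same y with |JT| = 40.8 and T on the −x side, so T = (-40.800, 0.0000). The tangent condition forces FT to be normal to JT, so F = T + (0, -5.4) = (-40.800, -5.4000). On A1, T sits at bearing 90° from F; a 101° counterclockwise sweep puts C at bearing 191°, so C = F + 5.4·(cos 191°, sin 191°) = (-46.101, -6.4304). Since A1 is tangent to CG there, FC ⟂ CG, so CG runs along (−sin 191°, cos 191°); with |CG| = 11.0, G = (-44.002, -17.228). Then cos ∠CGJ = GC·GJ / (|GC||GJ|), giving 79.618°.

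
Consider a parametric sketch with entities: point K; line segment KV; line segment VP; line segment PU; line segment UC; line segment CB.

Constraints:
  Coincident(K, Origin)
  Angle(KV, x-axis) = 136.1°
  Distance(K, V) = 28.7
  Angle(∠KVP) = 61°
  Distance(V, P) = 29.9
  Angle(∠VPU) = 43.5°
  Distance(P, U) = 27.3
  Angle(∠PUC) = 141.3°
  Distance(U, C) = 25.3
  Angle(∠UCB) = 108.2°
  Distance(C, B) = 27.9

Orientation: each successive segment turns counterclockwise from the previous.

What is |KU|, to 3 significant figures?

7.37

K is at the origin; KV runs at 136.1° with length 28.7, so V = (-20.7, 19.9). ∠KVP = 61.0° gives VP at -105° from the x-axis; with |VP| = 29.9, P = (-28.4, -8.99). ∠VPU = 43.5° gives PU at 31.6° from the x-axis; with |PU| = 27.3, U = (-5.12, 5.31). Then |KU| = |U − K| = 7.37.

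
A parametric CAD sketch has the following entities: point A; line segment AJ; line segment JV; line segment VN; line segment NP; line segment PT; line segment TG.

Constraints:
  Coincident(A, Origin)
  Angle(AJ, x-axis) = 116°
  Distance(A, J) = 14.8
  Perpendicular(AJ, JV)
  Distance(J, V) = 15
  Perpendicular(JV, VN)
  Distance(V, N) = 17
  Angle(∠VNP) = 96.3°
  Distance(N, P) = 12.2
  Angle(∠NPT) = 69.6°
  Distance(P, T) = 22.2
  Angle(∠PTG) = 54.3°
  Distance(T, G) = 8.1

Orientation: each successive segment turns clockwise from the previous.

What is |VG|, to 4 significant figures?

3.345

A is at the origin; AJ runs at 116.0° with length 14.8, so J = (-6.488, 13.30). The perpendicularity gives JV at right angles to AJ, so JV runs at 26.00°; with |JV| = 15.0, V = (6.994, 19.88). JV is perpendicular to VN, so VN runs at -64.00°; with |VN| = 17.0, N = (14.45, 4.598). ∠VNP = 96.3° gives NP at -147.7° from the x-axis; with |NP| = 12.2, P = (4.134, -1.921). ∠NPT = 69.6° gives PT at 101.9° from the x-axis; with |PT| = 22.2, T = (-0.4436, 19.80). ∠PTG = 54.3° gives TG at -23.80° from the x-axis; with |TG| = 8.1, G = (6.968, 16.53). Then |VG| = |G − V| = 3.345.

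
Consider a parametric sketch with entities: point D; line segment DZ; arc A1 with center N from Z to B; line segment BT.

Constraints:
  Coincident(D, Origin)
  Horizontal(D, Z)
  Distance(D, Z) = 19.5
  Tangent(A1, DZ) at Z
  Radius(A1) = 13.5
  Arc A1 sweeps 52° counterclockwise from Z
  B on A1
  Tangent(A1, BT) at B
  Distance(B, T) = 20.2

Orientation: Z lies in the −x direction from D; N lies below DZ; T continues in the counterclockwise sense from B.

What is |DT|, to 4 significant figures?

47.52

On A1, Z sits at bearing 90° from N; a 52° counterclockwise sweep puts B at bearing 142°, so B = N + 13.5·(cos 142°, sin 142°) = (-30.14, -5.189). A1 meets BT tangentially, so NB is at right angles to BT, so BT runs along (−sin 142°, cos 142°); with |BT| = 20.2, T = (-42.57, -21.11). Then |DT| = |T − D| = 47.52.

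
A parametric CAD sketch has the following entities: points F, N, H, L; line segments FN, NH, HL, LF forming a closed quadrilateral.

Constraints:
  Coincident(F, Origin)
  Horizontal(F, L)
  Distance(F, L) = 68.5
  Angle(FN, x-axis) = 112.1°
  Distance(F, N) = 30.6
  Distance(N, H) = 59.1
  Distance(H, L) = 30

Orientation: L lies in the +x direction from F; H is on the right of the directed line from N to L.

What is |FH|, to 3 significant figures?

38.8

F is at the origin; F and L share the same y with |FL| = 68.5 and L in +x, so L = (68.5, 0). FN runs at 112.1° with |FN| = 30.6, so N = (-11.5, 28.4). H is determined by |NH| = 59.1 and |HL| = 30.0 together: it lies at the intersection of circle(N, 59.1) and circle(L, 30.0). With |NL| = 84.9, the foot of the radical line on NL is 57.7 from N and the perpendicular offset is √(59.1² − 57.7²) = 12.7. Taking the right-of-NL solution: H = (38.6, -2.91).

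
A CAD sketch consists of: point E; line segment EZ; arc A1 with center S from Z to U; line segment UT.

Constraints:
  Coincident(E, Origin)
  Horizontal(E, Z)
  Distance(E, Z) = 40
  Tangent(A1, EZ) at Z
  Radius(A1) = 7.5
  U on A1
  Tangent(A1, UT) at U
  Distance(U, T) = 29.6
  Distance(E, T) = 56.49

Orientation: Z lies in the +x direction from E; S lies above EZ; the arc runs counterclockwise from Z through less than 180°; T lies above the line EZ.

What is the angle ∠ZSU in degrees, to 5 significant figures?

100.81°

E is at the origin; EZ is horizontal with |EZ| = 40.0 and Z on the +x side, so Z = (40.000, 0.0000). A1 meets EZ tangentially, so SZ is at right angles to EZ, so S = Z + (0, 7.5) = (40.000, 7.5000). Since SU ⟂ UT (tangency), |ST| = √(7.5² + 29.6²) = 30.535 regardless of where U sits on A1. So T lies on both circle(E, 56.49) and circle(S, 30.535); the above-EZ intersection is T = (41.815, 37.981). U is the foot of the tangent from T: U = (47.367, 8.9066).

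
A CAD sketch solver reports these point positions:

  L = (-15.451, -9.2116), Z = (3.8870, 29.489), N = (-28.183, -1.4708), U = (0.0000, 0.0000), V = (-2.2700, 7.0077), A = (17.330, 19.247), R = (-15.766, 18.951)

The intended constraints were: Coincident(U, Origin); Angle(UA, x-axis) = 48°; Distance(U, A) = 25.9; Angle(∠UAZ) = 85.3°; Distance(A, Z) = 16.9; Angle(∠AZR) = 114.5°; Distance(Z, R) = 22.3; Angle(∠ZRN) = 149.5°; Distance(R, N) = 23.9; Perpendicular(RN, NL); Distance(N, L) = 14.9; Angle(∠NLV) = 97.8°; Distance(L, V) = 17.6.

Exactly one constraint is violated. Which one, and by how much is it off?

Distance(L, V) = 17.6 — off by 3.30.

U = (0.00, 0.00) ✓; UA at 48.00° ✓; |UA| = 25.90 ✓; ∠UAZ = 85.30° ✓; |AZ| = 16.90 ✓; ∠AZR = 114.5° ✓; |ZR| = 22.30 ✓; ∠ZRN = 149.5° ✓; |RN| = 23.90 ✓; ∠(RN, NL) = 90.00° ✓; |NL| = 14.90 ✓; ∠NLV = 97.80° ✓; |LV| = 20.90 ✗.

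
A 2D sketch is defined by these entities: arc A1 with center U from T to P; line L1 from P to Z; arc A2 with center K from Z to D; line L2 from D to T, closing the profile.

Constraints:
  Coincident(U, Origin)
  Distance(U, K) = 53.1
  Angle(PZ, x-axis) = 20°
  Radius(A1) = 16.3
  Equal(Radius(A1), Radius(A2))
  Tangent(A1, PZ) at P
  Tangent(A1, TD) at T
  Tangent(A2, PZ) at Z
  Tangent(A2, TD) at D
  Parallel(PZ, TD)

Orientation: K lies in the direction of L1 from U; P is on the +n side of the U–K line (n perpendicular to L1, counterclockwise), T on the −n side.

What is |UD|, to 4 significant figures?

55.55

The slot axis is L1's direction at 20.0°, so u = (cos 20.0°, sin 20.0°) = (0.9397, 0.3420) and n = (−sin 20.0°, cos 20.0°) = (-0.3420, 0.9397). U is at the origin and K lies 53.1 along u from U, so K = 53.1·u = (49.90, 18.16). Tangency of A1 to both parallel lines with radius 16.3 puts P and T at U ± 16.3·n: P = (-5.575, 15.32), T = (5.575, -15.32). Equal radii place Z and D the same way about K: Z = K + 16.3·n = (44.32, 33.48), D = K − 16.3·n = (55.47, 2.844). Then |UD| = |D − U| = 55.55.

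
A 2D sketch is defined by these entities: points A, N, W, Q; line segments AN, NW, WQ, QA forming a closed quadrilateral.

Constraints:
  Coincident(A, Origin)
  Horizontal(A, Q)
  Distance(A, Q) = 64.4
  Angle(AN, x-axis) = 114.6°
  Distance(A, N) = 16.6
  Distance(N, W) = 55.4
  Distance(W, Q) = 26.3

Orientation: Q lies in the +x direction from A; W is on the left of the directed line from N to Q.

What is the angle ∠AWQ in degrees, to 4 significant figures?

104.8°

Checks: |NW| = 55.40 ✓; |WQ| = 26.30 ✓.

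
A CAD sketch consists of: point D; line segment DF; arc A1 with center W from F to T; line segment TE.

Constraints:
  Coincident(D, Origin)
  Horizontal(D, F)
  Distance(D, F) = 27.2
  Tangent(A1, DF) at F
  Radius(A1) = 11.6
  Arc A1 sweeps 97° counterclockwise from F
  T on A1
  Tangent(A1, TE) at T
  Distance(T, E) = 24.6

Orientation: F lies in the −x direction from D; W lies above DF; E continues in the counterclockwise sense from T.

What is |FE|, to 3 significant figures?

38.4

On A1, F sits at bearing -90° from W; a 97° counterclockwise sweep puts T at bearing 7°, so T = W + 11.6·(cos 7°, sin 7°) = (-15.7, 13.0). Since A1 is tangent to TE there, WT ⟂ TE, so TE runs along (−sin 7°, cos 7°); with |TE| = 24.6, E = (-18.7, 37.4). Then |FE| = |E − F| = 38.4.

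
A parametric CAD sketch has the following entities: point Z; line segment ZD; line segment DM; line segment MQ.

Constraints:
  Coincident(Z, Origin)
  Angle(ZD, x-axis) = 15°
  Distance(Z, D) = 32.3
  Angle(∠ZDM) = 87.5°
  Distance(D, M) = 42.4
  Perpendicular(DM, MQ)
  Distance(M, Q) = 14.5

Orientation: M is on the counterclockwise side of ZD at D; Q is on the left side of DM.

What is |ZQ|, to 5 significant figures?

44.677

∠ZDM = 87.5°, so DM runs at 15.0° + (180° − 87.5°) = 107.50° from the x-axis; with |DM| = 42.4, M = D + 42.4·(cos 107.50°, sin 107.50°) = (18.449, 48.797). The perpendicularity gives MQ at right angles to DM; with |MQ| = 14.5 on the left of DM, Q = M + 14.5·(-0.95372, -0.30071) = (4.6206, 44.437). Then |ZQ| = |Q − Z| = 44.677.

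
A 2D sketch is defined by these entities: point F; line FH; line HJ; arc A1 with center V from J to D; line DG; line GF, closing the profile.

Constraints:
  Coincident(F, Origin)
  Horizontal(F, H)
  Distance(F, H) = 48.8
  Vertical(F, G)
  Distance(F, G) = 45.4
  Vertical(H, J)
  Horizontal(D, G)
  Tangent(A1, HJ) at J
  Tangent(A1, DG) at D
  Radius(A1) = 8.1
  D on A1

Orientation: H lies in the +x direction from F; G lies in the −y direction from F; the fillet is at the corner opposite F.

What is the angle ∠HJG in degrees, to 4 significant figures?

99.42°

F is at the origin; F and H share the same y with |FH| = 48.8 and H on the +x side, so H = (48.80, 0.000). FG is vertical with |FG| = 45.4 and G on the −y side, so G = (0.000, -45.40). The virtual corner opposite F is at (48.80, -45.40). The tangent condition forces VJ to be normal to HJ and tangency of A1 to DG means the radius VD is perpendicular to DG, with radius 8.1, so the center V sits 8.1 in from both sides at V = (40.70, -37.30). That places the tangent points at J = (48.80, -37.30) on HJ and D = (40.70, -45.40) on DG. Then cos ∠HJG = JH·JG / (|JH||JG|), giving 99.42°.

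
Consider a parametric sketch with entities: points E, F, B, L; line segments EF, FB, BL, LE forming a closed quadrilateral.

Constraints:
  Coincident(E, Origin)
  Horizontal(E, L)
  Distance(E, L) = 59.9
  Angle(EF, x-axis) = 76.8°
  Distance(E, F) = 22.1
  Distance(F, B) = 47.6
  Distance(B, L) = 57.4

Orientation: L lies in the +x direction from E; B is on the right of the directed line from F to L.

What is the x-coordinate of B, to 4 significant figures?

8.698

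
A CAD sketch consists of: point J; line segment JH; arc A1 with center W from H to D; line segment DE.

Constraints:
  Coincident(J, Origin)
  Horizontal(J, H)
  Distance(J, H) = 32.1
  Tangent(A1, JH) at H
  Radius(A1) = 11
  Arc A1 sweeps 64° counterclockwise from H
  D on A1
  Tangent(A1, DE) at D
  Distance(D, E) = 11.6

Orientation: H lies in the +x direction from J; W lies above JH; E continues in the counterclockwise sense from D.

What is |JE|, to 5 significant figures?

49.914

J is at the origin; JH is horizontal with |JH| = 32.1 and H on the +x side, so H = (32.100, 0.0000). Tangency of A1 to JH means the radius WH is perpendicular to JH, so W = H + (0, 11) = (32.100, 11.000). On A1, H sits at bearing -90° from W; a 64° counterclockwise sweep puts D at bearing -26°, so D = W + 11.0·(cos -26°, sin -26°) = (41.987, 6.1779). Tangency of A1 to DE means the radius WD is perpendicular to DE, so DE runs along (−sin -26°, cos -26°); with |DE| = 11.6, E = (47.072, 16.604). Then |JE| = |E − J| = 49.914.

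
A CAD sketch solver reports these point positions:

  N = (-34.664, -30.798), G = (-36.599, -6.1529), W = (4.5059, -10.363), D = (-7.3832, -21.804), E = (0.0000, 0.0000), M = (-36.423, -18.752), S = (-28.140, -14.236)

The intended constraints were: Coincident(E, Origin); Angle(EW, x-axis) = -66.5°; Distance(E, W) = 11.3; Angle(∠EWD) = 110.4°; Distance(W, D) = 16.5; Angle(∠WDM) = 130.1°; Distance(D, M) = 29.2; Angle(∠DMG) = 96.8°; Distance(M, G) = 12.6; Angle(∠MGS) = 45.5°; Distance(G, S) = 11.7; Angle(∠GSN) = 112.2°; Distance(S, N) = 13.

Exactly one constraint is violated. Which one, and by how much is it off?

Distance(S, N) = 13 — off by 4.80.

E = (0.00, 0.00) ✓; EW at -66.50° ✓; |EW| = 11.30 ✓; ∠EWD = 110.4° ✓; |WD| = 16.50 ✓; ∠WDM = 130.1° ✓; |DM| = 29.20 ✓; ∠DMG = 96.80° ✓; |MG| = 12.60 ✓; ∠MGS = 45.50° ✓; |GS| = 11.70 ✓; ∠GSN = 112.2° ✓; |SN| = 17.80 ✗.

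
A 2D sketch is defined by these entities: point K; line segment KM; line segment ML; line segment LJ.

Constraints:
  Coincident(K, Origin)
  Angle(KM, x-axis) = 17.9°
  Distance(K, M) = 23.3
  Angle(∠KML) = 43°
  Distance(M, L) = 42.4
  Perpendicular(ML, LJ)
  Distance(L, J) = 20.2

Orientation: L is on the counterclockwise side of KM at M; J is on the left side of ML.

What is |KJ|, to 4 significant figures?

25.72

∠KML = 43.0°, so ML runs at 17.9° + (180° − 43.0°) = 154.9° from the x-axis; with |ML| = 42.4, L = M + 42.4·(cos 154.9°, sin 154.9°) = (-16.22, 25.15). The perpendicularity gives LJ at right angles to ML; with |LJ| = 20.2 on the left of ML, J = L + 20.2·(-0.4242, -0.9056) = (-24.79, 6.855). Then |KJ| = |J − K| = 25.72.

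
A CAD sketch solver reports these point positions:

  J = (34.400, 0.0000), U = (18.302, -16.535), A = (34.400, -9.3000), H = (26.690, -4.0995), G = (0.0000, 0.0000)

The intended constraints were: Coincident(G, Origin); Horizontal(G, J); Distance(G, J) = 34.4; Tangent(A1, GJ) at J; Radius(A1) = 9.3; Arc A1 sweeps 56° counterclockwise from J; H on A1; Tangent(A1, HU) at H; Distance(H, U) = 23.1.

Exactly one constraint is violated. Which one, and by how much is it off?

Distance(H, U) = 23.1 — off by 8.10.

G = (0.00, 0.00) ✓; G.y = 0.00, J.y = 0.00 ✓; |GJ| = 34.40 ✓; ∠(AJ, JG) = 90.00° ✓; |AJ| = 9.300 ✓; bearing(A→H) − bearing(A→J) = 56.00° ✓; |AH| = 9.300 ✓; ∠(AH, HU) = 90.00° ✓; |HU| = 15.00 ✗.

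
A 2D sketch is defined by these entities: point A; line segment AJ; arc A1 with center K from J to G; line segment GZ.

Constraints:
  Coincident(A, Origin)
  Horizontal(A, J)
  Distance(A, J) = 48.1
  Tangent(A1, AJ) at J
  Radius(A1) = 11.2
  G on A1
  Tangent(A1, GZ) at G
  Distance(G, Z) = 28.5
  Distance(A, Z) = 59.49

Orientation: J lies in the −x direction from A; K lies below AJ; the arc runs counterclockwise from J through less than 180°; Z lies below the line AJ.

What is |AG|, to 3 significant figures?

60.1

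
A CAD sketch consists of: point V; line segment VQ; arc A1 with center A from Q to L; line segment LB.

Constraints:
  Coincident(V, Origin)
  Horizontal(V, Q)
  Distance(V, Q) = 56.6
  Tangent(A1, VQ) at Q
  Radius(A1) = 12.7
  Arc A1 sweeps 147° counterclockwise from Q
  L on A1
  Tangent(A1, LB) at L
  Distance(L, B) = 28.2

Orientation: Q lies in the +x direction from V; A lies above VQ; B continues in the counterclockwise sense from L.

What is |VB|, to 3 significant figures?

55.6

On A1, Q sits at bearing -90° from A; a 147° counterclockwise sweep puts L at bearing 57°, so L = A + 12.7·(cos 57°, sin 57°) = (63.5, 23.4). Since A1 is tangent to LB there, AL ⟂ LB, so LB runs along (−sin 57°, cos 57°); with |LB| = 28.2, B = (39.9, 38.7). Then |VB| = |B − V| = 55.6.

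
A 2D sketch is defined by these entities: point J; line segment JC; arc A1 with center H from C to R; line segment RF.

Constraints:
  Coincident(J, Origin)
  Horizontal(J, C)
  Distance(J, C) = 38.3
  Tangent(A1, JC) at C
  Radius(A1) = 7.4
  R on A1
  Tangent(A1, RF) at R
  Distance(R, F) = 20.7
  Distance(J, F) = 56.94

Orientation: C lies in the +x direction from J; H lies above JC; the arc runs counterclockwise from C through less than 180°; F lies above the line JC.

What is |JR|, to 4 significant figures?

45.75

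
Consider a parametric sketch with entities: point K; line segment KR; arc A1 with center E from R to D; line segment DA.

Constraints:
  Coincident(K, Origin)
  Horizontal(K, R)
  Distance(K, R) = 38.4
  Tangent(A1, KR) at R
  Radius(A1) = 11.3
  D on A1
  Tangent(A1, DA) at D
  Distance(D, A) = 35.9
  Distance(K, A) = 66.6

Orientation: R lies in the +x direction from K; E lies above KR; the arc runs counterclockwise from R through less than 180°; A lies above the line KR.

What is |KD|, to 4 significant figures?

51.18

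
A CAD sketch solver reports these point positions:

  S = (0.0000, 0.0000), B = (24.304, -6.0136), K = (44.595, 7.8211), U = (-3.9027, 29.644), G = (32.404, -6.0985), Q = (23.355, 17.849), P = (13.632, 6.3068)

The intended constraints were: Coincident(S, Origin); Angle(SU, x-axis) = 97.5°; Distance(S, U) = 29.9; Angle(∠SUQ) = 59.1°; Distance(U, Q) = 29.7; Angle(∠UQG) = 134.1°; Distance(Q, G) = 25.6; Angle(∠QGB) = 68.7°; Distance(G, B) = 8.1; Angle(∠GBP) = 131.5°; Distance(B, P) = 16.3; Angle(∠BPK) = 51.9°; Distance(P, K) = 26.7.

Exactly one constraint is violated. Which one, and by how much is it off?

Distance(P, K) = 26.7 — off by 4.30.

S = (0.00, 0.00) ✓; SU at 97.50° ✓; |SU| = 29.90 ✓; ∠SUQ = 59.10° ✓; |UQ| = 29.70 ✓; ∠UQG = 134.1° ✓; |QG| = 25.60 ✓; ∠QGB = 68.70° ✓; |GB| = 8.100 ✓; ∠GBP = 131.5° ✓; |BP| = 16.30 ✓; ∠BPK = 51.90° ✓; |PK| = 31.00 ✗.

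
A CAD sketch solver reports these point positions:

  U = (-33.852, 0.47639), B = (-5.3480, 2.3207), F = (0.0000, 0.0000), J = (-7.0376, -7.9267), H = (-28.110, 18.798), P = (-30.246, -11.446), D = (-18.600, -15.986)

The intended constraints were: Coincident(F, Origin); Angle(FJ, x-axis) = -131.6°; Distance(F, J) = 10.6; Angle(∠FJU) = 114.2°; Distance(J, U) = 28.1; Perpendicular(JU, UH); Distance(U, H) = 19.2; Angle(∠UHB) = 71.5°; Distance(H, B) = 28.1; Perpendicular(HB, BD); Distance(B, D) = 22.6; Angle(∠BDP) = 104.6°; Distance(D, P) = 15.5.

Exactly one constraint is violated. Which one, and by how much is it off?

Distance(D, P) = 15.5 — off by 3.00.

F = (0.00, 0.00) ✓; FJ at -131.6° ✓; |FJ| = 10.60 ✓; ∠FJU = 114.2° ✓; |JU| = 28.10 ✓; ∠(JU, UH) = 90.00° ✓; |UH| = 19.20 ✓; ∠UHB = 71.50° ✓; |HB| = 28.10 ✓; ∠(HB, BD) = 90.00° ✓; |BD| = 22.60 ✓; ∠BDP = 104.6° ✓; |DP| = 12.50 ✗.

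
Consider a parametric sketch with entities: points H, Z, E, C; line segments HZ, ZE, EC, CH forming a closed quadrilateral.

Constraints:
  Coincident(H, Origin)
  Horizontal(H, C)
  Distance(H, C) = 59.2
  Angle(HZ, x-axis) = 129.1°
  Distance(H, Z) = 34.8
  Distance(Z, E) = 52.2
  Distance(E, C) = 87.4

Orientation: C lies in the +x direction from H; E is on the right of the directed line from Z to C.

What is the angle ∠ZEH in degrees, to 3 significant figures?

41.5°

H is at the origin; H and C share the same y with |HC| = 59.2 and C in +x, so C = (59.2, 0). HZ runs at 129.1° with |HZ| = 34.8, so Z = (-21.9, 27.0). E is determined by |ZE| = 52.2 and |EC| = 87.4 together: it lies at the intersection of circle(Z, 52.2) and circle(C, 87.4). With |ZC| = 85.5, the foot of the radical line on ZC is 14.0 from Z and the perpendicular offset is √(52.2² − 14.0²) = 50.3. Taking the right-of-ZC solution: E = (-24.5, -25.1).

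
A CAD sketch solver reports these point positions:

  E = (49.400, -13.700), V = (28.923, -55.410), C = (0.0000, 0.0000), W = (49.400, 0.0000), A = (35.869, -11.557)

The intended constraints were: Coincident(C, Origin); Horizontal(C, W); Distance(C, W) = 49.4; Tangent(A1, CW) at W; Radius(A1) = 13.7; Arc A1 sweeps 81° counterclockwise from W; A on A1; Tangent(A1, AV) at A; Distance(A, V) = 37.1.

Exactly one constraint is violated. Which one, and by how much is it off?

Distance(A, V) = 37.1 — off by 7.30.

C = (0.00, 0.00) ✓; C.y = 0.00, W.y = 0.00 ✓; |CW| = 49.40 ✓; ∠(EW, WC) = 90.00° ✓; |EW| = 13.70 ✓; bearing(E→A) − bearing(E→W) = 81.00° ✓; |EA| = 13.70 ✓; ∠(EA, AV) = 90.00° ✓; |AV| = 44.40 ✗.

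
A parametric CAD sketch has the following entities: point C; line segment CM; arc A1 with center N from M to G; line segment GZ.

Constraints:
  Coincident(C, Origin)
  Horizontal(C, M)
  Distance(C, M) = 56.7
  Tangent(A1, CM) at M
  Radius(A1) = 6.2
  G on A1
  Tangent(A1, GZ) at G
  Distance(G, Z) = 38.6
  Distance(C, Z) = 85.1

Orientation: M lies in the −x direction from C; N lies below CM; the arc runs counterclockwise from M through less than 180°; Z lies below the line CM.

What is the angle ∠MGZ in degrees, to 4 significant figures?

144.1°

Checks: |NG| = 6.200 ✓; ∠(NG, GZ) = 90.00° ✓; |GZ| = 38.60 ✓; |CZ| = 85.10 ✓.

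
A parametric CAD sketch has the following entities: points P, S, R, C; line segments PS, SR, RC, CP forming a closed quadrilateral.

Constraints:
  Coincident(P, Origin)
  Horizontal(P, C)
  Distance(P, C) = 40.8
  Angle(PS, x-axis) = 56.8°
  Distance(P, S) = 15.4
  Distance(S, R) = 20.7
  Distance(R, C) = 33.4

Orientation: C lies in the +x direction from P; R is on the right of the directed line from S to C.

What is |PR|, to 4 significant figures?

11.42

Checks: |SR| = 20.70 ✓; |RC| = 33.40 ✓.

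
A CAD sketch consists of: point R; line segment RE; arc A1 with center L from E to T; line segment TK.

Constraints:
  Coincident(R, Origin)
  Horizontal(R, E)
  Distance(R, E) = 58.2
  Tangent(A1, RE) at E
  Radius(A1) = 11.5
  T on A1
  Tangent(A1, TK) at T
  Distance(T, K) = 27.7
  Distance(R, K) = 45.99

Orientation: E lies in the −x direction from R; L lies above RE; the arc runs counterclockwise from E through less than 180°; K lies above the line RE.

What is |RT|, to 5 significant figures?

48.504

R is at the origin; RE is horizontal with |RE| = 58.2 and E on the −x side, so E = (-58.200, 0.0000). The tangent condition forces LE to be normal to RE, so L = E + (0, 11.5) = (-58.200, 11.500). Since LT ⟂ TK (tangency), |LK| = √(11.5² + 27.7²) = 29.992 regardless of where T sits on A1. So K lies on both circle(R, 45.99) and circle(L, 29.992); the above-RE intersection is K = (-34.719, 30.160). T is the foot of the tangent from K: T = (-48.140, 5.9284).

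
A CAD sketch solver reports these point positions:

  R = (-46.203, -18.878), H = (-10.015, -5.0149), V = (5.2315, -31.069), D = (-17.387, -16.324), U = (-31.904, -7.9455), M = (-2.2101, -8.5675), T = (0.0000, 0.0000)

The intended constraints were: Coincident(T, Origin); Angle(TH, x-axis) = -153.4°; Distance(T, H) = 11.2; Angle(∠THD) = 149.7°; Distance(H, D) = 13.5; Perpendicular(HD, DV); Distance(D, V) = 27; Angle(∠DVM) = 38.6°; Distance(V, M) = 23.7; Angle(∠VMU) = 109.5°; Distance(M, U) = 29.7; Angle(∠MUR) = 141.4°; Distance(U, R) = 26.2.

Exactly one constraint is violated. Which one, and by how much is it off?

Distance(U, R) = 26.2 — off by 8.20.

T = (0.00, 0.00) ✓; TH at -153.4° ✓; |TH| = 11.20 ✓; ∠THD = 149.7° ✓; |HD| = 13.50 ✓; ∠(HD, DV) = 90.00° ✓; |DV| = 27.00 ✓; ∠DVM = 38.60° ✓; |VM| = 23.70 ✓; ∠VMU = 109.5° ✓; |MU| = 29.70 ✓; ∠MUR = 141.4° ✓; |UR| = 18.00 ✗.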